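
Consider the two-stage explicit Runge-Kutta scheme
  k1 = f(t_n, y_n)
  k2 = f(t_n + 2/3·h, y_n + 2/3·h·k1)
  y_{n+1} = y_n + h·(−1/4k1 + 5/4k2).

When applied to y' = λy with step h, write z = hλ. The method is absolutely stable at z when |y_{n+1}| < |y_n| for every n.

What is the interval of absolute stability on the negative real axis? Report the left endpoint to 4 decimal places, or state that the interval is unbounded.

Set f=λy, z=hλ:
  k1=λy_n ⇒ h·k1=z·y_n;  k2=λ(1+2/3z)y_n ⇒ h·k2=z(1+2/3z)y_n
  y_{n+1}/y_n = 1 − 1/4z + 5/4z(1+2/3z) = 1 + z + 5/6z²
  so R(z) = 1 + z + 5/6z².

Boundary: |R(x)|=1, x<0.
x=-1.01: |R|=0.8401
R=1: x+5/6x²=0 ⇒ x=−6/5=-1.2000; min R=1−1/(4·5/6)=0.7000>−1
Confirm numerically:
  x=-1.065: |R|=0.88019 <1
  x=-0.971: |R|=0.81470 <1
  x=-0.750: |R|=0.71875 <1
  x=-0.625: |R|=0.70052 <1
  x=-1.572: |R|=1.48732 >1
  x=-1.375: |R|=1.20052 >1
  x=-1.245: |R|=1.04669 >1
Interval (-1.2000, 0).

(-1.2000, 0).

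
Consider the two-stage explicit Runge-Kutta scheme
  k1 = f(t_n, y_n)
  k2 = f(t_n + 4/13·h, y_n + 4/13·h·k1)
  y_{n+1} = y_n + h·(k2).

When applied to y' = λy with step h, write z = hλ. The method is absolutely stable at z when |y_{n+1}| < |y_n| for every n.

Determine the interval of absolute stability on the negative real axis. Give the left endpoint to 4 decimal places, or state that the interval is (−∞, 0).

With y'=λy (z=hλ):
  k1=λy_n ⇒ h·k1=z·y_n;  k2=λ(1+4/13z)y_n ⇒ h·k2=z(1+4/13z)y_n
  y_{n+1}/y_n = 1 + z(1+4/13z) = 1 + z + 4/13z²
  ⇒ R(z) = 1 + z + 4/13z².

Solve |R(x)|<1 on ℝ⁻.
x=-1.06: |R|=0.2857
R=1: x+4/13x²=0 ⇒ x=−13/4=-3.2500; min R=1−1/(4·4/13)=0.1875>−1
Confirm numerically:
  x=-1.905: |R|=0.21162 <1
  x=-1.633: |R|=0.18752 <1
  x=-1.331: |R|=0.21410 <1
  x=-1.306: |R|=0.21881 <1
  x=-3.778: |R|=1.61378 >1
  x=-3.518: |R|=1.29010 >1
Interval (-3.2500, 0).

z∈(-3.2500,0).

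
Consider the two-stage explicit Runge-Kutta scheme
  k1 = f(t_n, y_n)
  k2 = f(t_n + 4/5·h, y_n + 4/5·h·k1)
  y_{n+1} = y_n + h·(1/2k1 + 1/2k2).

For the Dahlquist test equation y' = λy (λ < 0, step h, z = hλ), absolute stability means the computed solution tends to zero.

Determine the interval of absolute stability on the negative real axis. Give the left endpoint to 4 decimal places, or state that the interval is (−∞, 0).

z∈(-2.5000,0).

With y'=λy (z=hλ):
  k1=λy_n ⇒ h·k1=z·y_n;  k2=λ(1+4/5z)y_n ⇒ h·k2=z(1+4/5z)y_n
  y_{n+1}/y_n = 1 + 1/2z + 1/2z(1+4/5z) = 1 + z + 2/5z²
  ⇒ R(z) = 1 + z + 2/5z².

Need |R(x)|<1, x<0.
x=-1.68: |R|=0.4490
R=1: x+2/5x²=0 ⇒ x=−5/2=-2.5000; min R=1−1/(4·2/5)=0.3750>−1
Confirm numerically:
  x=-2.386: |R|=0.89120 <1
  x=-2.098: |R|=0.66264 <1
  x=-1.491: |R|=0.39823 <1
  x=-3.035: |R|=1.64949 >1
  x=-2.659: |R|=1.16911 >1
  x=-2.535: |R|=1.03549 >1
Interval (-2.5000, 0).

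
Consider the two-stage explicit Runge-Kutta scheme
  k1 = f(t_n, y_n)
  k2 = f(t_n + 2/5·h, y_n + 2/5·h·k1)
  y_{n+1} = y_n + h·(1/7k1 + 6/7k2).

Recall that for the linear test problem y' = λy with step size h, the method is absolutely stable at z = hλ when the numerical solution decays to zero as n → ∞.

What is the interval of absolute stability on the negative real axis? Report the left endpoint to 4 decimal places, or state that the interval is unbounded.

z∈(-2.9167,0).

With y'=λy (z=hλ):
  k1=λy_n ⇒ h·k1=z·y_n;  k2=λ(1+2/5z)y_n ⇒ h·k2=z(1+2/5z)y_n
  y_{n+1}/y_n = 1 + 1/7z + 6/7z(1+2/5z) = 1 + z + 12/35z²
  so R(z) = 1 + z + 12/35z².

Boundary: |R(x)|=1, x<0.
x=-0.36: |R|=0.6844
R=1: x+12/35x²=0 ⇒ x=−35/12=-2.9167; min R=1−1/(4·12/35)=0.2708>−1
Confirm numerically:
  x=-2.710: |R|=0.80798 <1
  x=-2.554: |R|=0.68243 <1
  x=-1.912: |R|=0.34140 <1
  x=-1.856: |R|=0.32505 <1
  x=-3.418: |R|=1.58751 >1
  x=-3.059: |R|=1.14928 >1
Stable set (-2.9167, 0).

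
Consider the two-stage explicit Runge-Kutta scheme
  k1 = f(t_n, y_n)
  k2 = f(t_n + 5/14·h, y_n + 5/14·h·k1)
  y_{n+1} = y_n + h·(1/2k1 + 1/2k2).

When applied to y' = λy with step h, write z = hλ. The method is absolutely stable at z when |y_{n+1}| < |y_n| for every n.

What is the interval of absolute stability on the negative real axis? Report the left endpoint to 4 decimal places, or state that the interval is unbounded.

Set f=λy, z=hλ:
  k1=λy_n ⇒ h·k1=z·y_n;  k2=λ(1+5/14z)y_n ⇒ h·k2=z(1+5/14z)y_n
  y_{n+1}/y_n = 1 + 1/2z + 1/2z(1+5/14z) = 1 + z + 5/28z²
  so R(z) = 1 + z + 5/28z².

Solve |R(x)|<1 on ℝ⁻.
x=-1.05: |R|=0.1469
R=1: x+5/28x²=0 ⇒ x=−28/5=-5.6000; min R=1−1/(4·5/28)=-0.4000>−1
Confirm numerically:
  x=-5.292: |R|=0.70894 <1
  x=-4.774: |R|=0.29584 <1
  x=-4.518: |R|=0.12706 <1
  x=-2.243: |R|=0.34460 <1
  x=-6.099: |R|=1.54346 >1
  x=-5.853: |R|=1.26443 >1
  x=-5.749: |R|=1.15296 >1
Interval (-5.6000, 0).

(-5.6000, 0).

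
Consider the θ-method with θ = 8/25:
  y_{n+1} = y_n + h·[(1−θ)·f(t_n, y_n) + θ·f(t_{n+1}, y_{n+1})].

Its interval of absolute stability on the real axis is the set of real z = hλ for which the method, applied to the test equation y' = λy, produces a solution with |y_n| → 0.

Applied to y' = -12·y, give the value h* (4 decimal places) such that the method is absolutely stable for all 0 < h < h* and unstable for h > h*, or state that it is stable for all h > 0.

Set f=λy, z=hλ:
  y_{n+1} = y_n + z·[17/25·y_n + 8/25·y_{n+1}] ⇒ (1 − 8/25z)y_{n+1} = (1 + 17/25z)y_n
  so R(z) = (1 + 17/25z)/(1 − 8/25z).

Need |R(x)|<1, x<0.
x=-0.36: |R|=0.6772
R=−1: 1+17/25x = −1+8/25x ⇒ -9/25x=2 ⇒ x=2/(-9/25)=-5.5556
Confirm numerically:
  x=-5.456: |R|=0.98695 <1
  x=-4.934: |R|=0.91323 <1
  x=-4.830: |R|=0.89739 <1
  x=-6.032: |R|=1.05853 >1
  x=-5.954: |R|=1.04937 >1
  x=-5.872: |R|=1.03957 >1
So |R|<1 on (-5.5556, 0).

(-5.5556,0); λ=-12 ⇒ h* = (50/9)/12 = 0.4630.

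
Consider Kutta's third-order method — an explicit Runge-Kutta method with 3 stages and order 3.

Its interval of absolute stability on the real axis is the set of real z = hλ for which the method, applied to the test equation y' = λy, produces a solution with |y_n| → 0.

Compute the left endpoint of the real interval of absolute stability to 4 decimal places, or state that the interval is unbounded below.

z* = -2.5127.

On y'=λy, z=hλ:
  order 3, 3-stage ⇒ R(z)=1+z+z^2/2+z^3/6
  (e.g. R(-0.38)=0.68305, |R|=0.68305)

Need |R(x)|<1, x<0.
x=-0.38: |R|=0.6831
|R(-2.51)|=0.9955 |R(-2.24)|=0.6044 |R(-0.73)|=0.4716
Bisect:
  x_lo=-2.9627 |R|=1.9082  x_hi=-0.3246 |R|=0.7224
  mid=-1.64367 |R|=0.03295 →hi
  mid=-2.30321 |R|=0.68715 →hi
  mid=-2.63297 |R|=1.20890 →lo
  mid=-2.46809 |R|=0.92807 →hi
  mid=-2.55053 |R|=1.06322 →lo
  mid=-2.50931 |R|=0.99436 →hi
  mid=-2.52992 |R|=1.02847 →lo
  mid=-2.51962 |R|=1.01133 →lo
  mid=-2.51446 |R|=1.00283 →lo
  ...
  [-2.51285,-2.51269] ⇒ x*=-2.5127
Interval (-2.5127, 0).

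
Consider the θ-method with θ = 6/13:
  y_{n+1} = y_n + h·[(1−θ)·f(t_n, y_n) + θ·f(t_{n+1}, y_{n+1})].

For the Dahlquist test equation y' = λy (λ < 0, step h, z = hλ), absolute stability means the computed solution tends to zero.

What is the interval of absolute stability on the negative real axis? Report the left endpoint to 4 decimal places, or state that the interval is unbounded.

With y'=λy (z=hλ):
  y_{n+1} = y_n + z·[7/13·y_n + 6/13·y_{n+1}] ⇒ (1 − 6/13z)y_{n+1} = (1 + 7/13z)y_n
  R(z) = (1 + 7/13z)/(1 − 6/13z).

Need |R(x)|<1, x<0.
x=-1.23: |R|=0.2154
R=−1: 1+7/13x = −1+6/13x ⇒ -1/13x=2 ⇒ x=2/(-1/13)=-26.0000
Confirm numerically:
  x=-24.487: |R|=0.99054 <1
  x=-21.119: |R|=0.96506 <1
  x=-13.438: |R|=0.86583 <1
  x=-13.092: |R|=0.85901 <1
  x=-26.464: |R|=1.00270 >1
  x=-26.141: |R|=1.00083 >1
Stable set (-26.0000, 0).

z∈(-26.0000,0).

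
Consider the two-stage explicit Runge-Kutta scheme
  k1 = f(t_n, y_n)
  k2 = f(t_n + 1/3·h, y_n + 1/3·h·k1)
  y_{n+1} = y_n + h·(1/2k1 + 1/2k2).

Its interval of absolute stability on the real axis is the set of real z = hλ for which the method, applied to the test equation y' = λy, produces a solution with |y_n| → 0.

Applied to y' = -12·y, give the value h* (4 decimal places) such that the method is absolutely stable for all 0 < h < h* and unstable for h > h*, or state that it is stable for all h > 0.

On y'=λy, z=hλ:
  k1=λy_n ⇒ h·k1=z·y_n;  k2=λ(1+1/3z)y_n ⇒ h·k2=z(1+1/3z)y_n
  y_{n+1}/y_n = 1 + 1/2z + 1/2z(1+1/3z) = 1 + z + 1/6z²
  Hence R(z) = 1 + z + 1/6z².

Find x<0 with |R(x)|<1.
x=-1.16: |R|=0.0643
R=1: x+1/6x²=0 ⇒ x=−6=-6.0000; min R=1−1/(4·1/6)=-0.5000>−1
Confirm numerically:
  x=-5.694: |R|=0.70961 <1
  x=-3.917: |R|=0.35985 <1
  x=-2.579: |R|=0.47046 <1
  x=-6.514: |R|=1.55803 >1
  x=-6.388: |R|=1.41309 >1
  x=-6.110: |R|=1.11202 >1
Interval (-6.0000, 0).

(-6.0000,0); λ=-12 ⇒ h* = (6)/12 = 0.5000.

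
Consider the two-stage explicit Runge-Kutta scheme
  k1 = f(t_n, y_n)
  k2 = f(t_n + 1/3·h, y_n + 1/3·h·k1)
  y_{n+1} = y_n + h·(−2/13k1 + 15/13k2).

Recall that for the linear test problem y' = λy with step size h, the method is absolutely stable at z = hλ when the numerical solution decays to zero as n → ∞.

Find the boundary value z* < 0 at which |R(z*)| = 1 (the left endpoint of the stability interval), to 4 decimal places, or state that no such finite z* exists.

left endpoint -2.6000.

Set f=λy, z=hλ:
  k1=λy_n ⇒ h·k1=z·y_n;  k2=λ(1+1/3z)y_n ⇒ h·k2=z(1+1/3z)y_n
  y_{n+1}/y_n = 1 − 2/13z + 15/13z(1+1/3z) = 1 + z + 5/13z²
  ⇒ R(z) = 1 + z + 5/13z².

Need |R(x)|<1, x<0.
x=-1.26: |R|=0.3506
R=1: x+5/13x²=0 ⇒ x=−13/5=-2.6000; min R=1−1/(4·5/13)=0.3500>−1
Confirm numerically:
  x=-2.190: |R|=0.65465 <1
  x=-2.003: |R|=0.54008 <1
  x=-1.935: |R|=0.50509 <1
  x=-1.794: |R|=0.44386 <1
  x=-3.181: |R|=1.71083 >1
  x=-2.962: |R|=1.41240 >1
So |R|<1 on (-2.6000, 0).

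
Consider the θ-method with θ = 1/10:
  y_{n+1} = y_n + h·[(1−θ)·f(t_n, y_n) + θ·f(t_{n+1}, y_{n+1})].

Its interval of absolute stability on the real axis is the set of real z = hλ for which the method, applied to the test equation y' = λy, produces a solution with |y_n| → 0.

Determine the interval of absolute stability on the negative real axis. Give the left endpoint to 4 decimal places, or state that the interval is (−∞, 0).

On y'=λy, z=hλ:
  y_{n+1} = y_n + z·[9/10·y_n + 1/10·y_{n+1}] ⇒ (1 − 1/10z)y_{n+1} = (1 + 9/10z)y_n
  so R(z) = (1 + 9/10z)/(1 − 1/10z).

Find x<0 with |R(x)|<1.
x=-1.28: |R|=0.1348
R=−1: 1+9/10x = −1+1/10x ⇒ -4/5x=2 ⇒ x=2/(-4/5)=-2.5000
Confirm numerically:
  x=-2.372: |R|=0.91723 <1
  x=-2.368: |R|=0.91462 <1
  x=-2.034: |R|=0.69021 <1
  x=-2.004: |R|=0.66944 <1
  x=-2.826: |R|=1.20334 >1
  x=-2.786: |R|=1.17895 >1
  x=-2.557: |R|=1.03631 >1
So |R|<1 on (-2.5000, 0).

z∈(-2.5000,0).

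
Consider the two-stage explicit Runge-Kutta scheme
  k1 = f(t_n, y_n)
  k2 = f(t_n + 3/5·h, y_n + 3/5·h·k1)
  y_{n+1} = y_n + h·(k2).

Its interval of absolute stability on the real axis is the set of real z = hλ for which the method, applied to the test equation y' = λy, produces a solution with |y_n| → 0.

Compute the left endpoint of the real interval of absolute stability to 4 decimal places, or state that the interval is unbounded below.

left endpoint -1.6667.

Set f=λy, z=hλ:
  k1=λy_n ⇒ h·k1=z·y_n;  k2=λ(1+3/5z)y_n ⇒ h·k2=z(1+3/5z)y_n
  y_{n+1}/y_n = 1 + z(1+3/5z) = 1 + z + 3/5z²
  R(z) = 1 + z + 3/5z².

Solve |R(x)|<1 on ℝ⁻.
x=-1.71: |R|=1.0445
R=1: x+3/5x²=0 ⇒ x=−5/3=-1.6667; min R=1−1/(4·3/5)=0.5833>−1
Confirm numerically:
  x=-1.490: |R|=0.84206 <1
  x=-1.311: |R|=0.72023 <1
  x=-0.841: |R|=0.58337 <1
  x=-1.921: |R|=1.29314 >1
  x=-1.896: |R|=1.26089 >1
Interval (-1.6667, 0).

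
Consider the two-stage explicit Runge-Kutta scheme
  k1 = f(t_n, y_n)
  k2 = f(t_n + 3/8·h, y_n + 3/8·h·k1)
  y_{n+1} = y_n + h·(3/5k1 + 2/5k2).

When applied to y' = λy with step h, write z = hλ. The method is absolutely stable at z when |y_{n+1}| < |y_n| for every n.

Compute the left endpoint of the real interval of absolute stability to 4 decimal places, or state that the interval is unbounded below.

z* = -6.6667.

On y'=λy, z=hλ:
  k1=λy_n ⇒ h·k1=z·y_n;  k2=λ(1+3/8z)y_n ⇒ h·k2=z(1+3/8z)y_n
  y_{n+1}/y_n = 1 + 3/5z + 2/5z(1+3/8z) = 1 + z + 3/20z²
  Hence R(z) = 1 + z + 3/20z².

Find x<0 with |R(x)|<1.
x=-0.96: |R|=0.1782
R=1: x+3/20x²=0 ⇒ x=−20/3=-6.6667; min R=1−1/(4·3/20)=-0.6667>−1
Confirm numerically:
  x=-6.437: |R|=0.77825 <1
  x=-5.143: |R|=0.17543 <1
  x=-3.590: |R|=0.65678 <1
  x=-7.026: |R|=1.37870 >1
  x=-6.892: |R|=1.23295 >1
  x=-6.692: |R|=1.02543 >1
Interval (-6.6667, 0).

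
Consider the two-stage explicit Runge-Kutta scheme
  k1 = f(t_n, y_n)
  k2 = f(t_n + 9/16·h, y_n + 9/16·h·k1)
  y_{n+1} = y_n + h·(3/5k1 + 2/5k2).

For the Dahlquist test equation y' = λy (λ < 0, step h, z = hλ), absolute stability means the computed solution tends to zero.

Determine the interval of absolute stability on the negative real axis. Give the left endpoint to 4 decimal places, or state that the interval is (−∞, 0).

Test eqn y'=λy, z=hλ:
  k1=λy_n ⇒ h·k1=z·y_n;  k2=λ(1+9/16z)y_n ⇒ h·k2=z(1+9/16z)y_n
  y_{n+1}/y_n = 1 + 3/5z + 2/5z(1+9/16z) = 1 + z + 9/40z²
  ⇒ R(z) = 1 + z + 9/40z².

Boundary: |R(x)|=1, x<0.
x=-1.15: |R|=0.1476
R=1: x+9/40x²=0 ⇒ x=−40/9=-4.4444; min R=1−1/(4·9/40)=-0.1111>−1
Confirm numerically:
  x=-3.936: |R|=0.54972 <1
  x=-3.828: |R|=0.46906 <1
  x=-3.566: |R|=0.29518 <1
  x=-2.374: |R|=0.10593 <1
  x=-4.949: |R|=1.56184 >1
  x=-4.836: |R|=1.42605 >1
Interval (-4.4444, 0).

z∈(-4.4444,0).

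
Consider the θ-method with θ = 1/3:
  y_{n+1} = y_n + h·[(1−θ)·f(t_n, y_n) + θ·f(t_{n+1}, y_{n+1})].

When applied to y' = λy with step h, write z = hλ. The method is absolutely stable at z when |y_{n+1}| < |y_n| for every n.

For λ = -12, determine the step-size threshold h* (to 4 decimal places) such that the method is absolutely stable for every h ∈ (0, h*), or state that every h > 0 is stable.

Set f=λy, z=hλ:
  y_{n+1} = y_n + z·[2/3·y_n + 1/3·y_{n+1}] ⇒ (1 − 1/3z)y_{n+1} = (1 + 2/3z)y_n
  Hence R(z) = (1 + 2/3z)/(1 − 1/3z).

Find x<0 with |R(x)|<1.
x=-1.33: |R|=0.0785
R=−1: 1+2/3x = −1+1/3x ⇒ -1/3x=2 ⇒ x=2/(-1/3)=-6.0000
Confirm numerically:
  x=-4.985: |R|=0.87289 <1
  x=-4.463: |R|=0.79405 <1
  x=-4.383: |R|=0.78098 <1
  x=-2.535: |R|=0.37398 <1
  x=-6.586: |R|=1.06113 >1
  x=-6.210: |R|=1.02280 >1
So |R|<1 on (-6.0000, 0).

(-6.0000,0); λ=-12 ⇒ h* = (6)/12 = 0.5000.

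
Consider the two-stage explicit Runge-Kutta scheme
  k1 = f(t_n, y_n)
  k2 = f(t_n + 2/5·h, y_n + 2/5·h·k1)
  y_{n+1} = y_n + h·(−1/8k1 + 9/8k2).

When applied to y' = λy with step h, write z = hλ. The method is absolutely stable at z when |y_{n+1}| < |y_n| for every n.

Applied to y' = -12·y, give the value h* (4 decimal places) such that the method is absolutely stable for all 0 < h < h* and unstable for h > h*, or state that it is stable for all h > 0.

(-2.2222,0); λ=-12 ⇒ h* = (20/9)/12 = 0.1852.

Set f=λy, z=hλ:
  k1=λy_n ⇒ h·k1=z·y_n;  k2=λ(1+2/5z)y_n ⇒ h·k2=z(1+2/5z)y_n
  y_{n+1}/y_n = 1 − 1/8z + 9/8z(1+2/5z) = 1 + z + 9/20z²
  R(z) = 1 + z + 9/20z².

Find x<0 with |R(x)|<1.
x=-0.64: |R|=0.5443
R=1: x+9/20x²=0 ⇒ x=−20/9=-2.2222; min R=1−1/(4·9/20)=0.4444>−1
Confirm numerically:
  x=-1.937: |R|=0.75139 <1
  x=-1.794: |R|=0.65430 <1
  x=-1.229: |R|=0.45070 <1
  x=-1.209: |R|=0.44876 <1
  x=-2.742: |R|=1.64135 >1
  x=-2.538: |R|=1.36065 >1
Stable set (-2.2222, 0).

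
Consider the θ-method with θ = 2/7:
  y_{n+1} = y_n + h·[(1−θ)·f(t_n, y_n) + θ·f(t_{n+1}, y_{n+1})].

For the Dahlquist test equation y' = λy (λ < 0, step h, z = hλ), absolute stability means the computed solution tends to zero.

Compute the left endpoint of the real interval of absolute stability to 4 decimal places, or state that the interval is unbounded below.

On y'=λy, z=hλ:
  y_{n+1} = y_n + z·[5/7·y_n + 2/7·y_{n+1}] ⇒ (1 − 2/7z)y_{n+1} = (1 + 5/7z)y_n
  so R(z) = (1 + 5/7z)/(1 − 2/7z).

Boundary: |R(x)|=1, x<0.
x=-1.26: |R|=0.0735
R=−1: 1+5/7x = −1+2/7x ⇒ -3/7x=2 ⇒ x=2/(-3/7)=-4.6667
Confirm numerically:
  x=-4.127: |R|=0.89386 <1
  x=-3.997: |R|=0.86601 <1
  x=-3.139: |R|=0.65484 <1
  x=-2.903: |R|=0.58683 <1
  x=-5.156: |R|=1.08480 >1
  x=-4.735: |R|=1.01245 >1
So |R|<1 on (-4.6667, 0).

left endpoint -4.6667.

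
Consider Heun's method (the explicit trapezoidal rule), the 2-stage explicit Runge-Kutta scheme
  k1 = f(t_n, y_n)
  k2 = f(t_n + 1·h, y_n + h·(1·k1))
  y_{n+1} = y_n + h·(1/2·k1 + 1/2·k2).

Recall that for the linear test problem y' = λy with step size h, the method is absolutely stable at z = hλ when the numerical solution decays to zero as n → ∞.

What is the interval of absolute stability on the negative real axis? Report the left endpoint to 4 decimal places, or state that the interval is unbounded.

z∈(-2.0000,0).

With y'=λy (z=hλ):
  order 2, 2-stage ⇒ R(z)=1+z+z^2/2
  (e.g. R(-1.69)=0.73805, |R|=0.73805)

Boundary: |R(x)|=1, x<0.
x=-1.69: |R|=0.7380
|R(-2.3)|=1.3450 |R(-2.26)|=1.2938 |R(-0.75)|=0.5312
Bisect:
  x_lo=-2.8971 |R|=2.2994  x_hi=-0.2052 |R|=0.8159
  mid=-1.55113 |R|=0.65187 →hi
  mid=-2.22410 |R|=1.24921 →lo
  mid=-1.88762 |R|=0.89393 →hi
  mid=-2.05586 |R|=1.05742 →lo
  mid=-1.97174 |R|=0.97214 →hi
  mid=-2.01380 |R|=1.01389 →lo
  mid=-1.99277 |R|=0.99279 →hi
  ...
  [-2.00016,-2.00000] ⇒ x*=-2.0000
So |R|<1 on (-2.0000, 0).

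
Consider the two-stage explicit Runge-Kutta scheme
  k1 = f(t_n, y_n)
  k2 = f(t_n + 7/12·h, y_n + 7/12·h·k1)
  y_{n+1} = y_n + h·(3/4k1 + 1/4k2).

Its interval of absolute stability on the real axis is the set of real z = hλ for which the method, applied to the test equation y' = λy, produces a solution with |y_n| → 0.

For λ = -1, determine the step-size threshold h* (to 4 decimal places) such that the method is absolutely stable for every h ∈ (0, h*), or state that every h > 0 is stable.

(-6.8571,0); λ=-1 ⇒ h* = (48/7)/1 = 6.8571.

Set f=λy, z=hλ:
  k1=λy_n ⇒ h·k1=z·y_n;  k2=λ(1+7/12z)y_n ⇒ h·k2=z(1+7/12z)y_n
  y_{n+1}/y_n = 1 + 3/4z + 1/4z(1+7/12z) = 1 + z + 7/48z²
  Hence R(z) = 1 + z + 7/48z².

Find x<0 with |R(x)|<1.
x=-1.33: |R|=0.0720
R=1: x+7/48x²=0 ⇒ x=−48/7=-6.8571; min R=1−1/(4·7/48)=-0.7143>−1
Confirm numerically:
  x=-6.359: |R|=0.53805 <1
  x=-4.939: |R|=0.38158 <1
  x=-4.538: |R|=0.53479 <1
  x=-4.080: |R|=0.65240 <1
  x=-7.379: |R|=1.56157 >1
  x=-7.005: |R|=1.15105 >1
Stable set (-6.8571, 0).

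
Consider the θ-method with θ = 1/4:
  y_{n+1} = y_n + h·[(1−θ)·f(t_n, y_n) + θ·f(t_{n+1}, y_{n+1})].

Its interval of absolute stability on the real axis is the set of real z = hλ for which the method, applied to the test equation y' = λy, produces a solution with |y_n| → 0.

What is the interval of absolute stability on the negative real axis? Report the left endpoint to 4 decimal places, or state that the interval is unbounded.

With y'=λy (z=hλ):
  y_{n+1} = y_n + z·[3/4·y_n + 1/4·y_{n+1}] ⇒ (1 − 1/4z)y_{n+1} = (1 + 3/4z)y_n
  R(z) = (1 + 3/4z)/(1 − 1/4z).

Need |R(x)|<1, x<0.
x=-0.56: |R|=0.5088
R=−1: 1+3/4x = −1+1/4x ⇒ -1/2x=2 ⇒ x=2/(-1/2)=-4.0000
Confirm numerically:
  x=-3.071: |R|=0.73724 <1
  x=-2.799: |R|=0.64671 <1
  x=-1.975: |R|=0.32218 <1
  x=-1.655: |R|=0.17065 <1
  x=-4.513: |R|=1.12052 >1
  x=-4.473: |R|=1.11165 >1
  x=-4.107: |R|=1.02640 >1
Stable set (-4.0000, 0).

z∈(-4.0000,0).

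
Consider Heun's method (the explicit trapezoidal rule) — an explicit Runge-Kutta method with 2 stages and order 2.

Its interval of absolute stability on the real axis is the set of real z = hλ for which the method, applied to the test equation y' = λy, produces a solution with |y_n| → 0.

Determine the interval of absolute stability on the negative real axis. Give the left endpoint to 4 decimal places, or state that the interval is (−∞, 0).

Test eqn y'=λy, z=hλ:
  order 2, 2-stage ⇒ R(z)=1+z+z^2/2
  (e.g. R(-0.58)=0.58820, |R|=0.58820)

Solve |R(x)|<1 on ℝ⁻.
x=-0.58: |R|=0.5882
|R(-1.79)|=0.8121 |R(-1.35)|=0.5613 |R(-1.06)|=0.5018
Bisect:
  x_lo=-2.5142 |R|=1.6464  x_hi=-0.2223 |R|=0.8024
  mid=-1.36824 |R|=0.56780 →hi
  mid=-1.94122 |R|=0.94295 →hi
  mid=-2.22771 |R|=1.25364 →lo
  mid=-2.08446 |R|=1.08803 →lo
  mid=-2.01284 |R|=1.01292 →lo
  mid=-1.97703 |R|=0.97729 →hi
  mid=-1.99494 |R|=0.99495 →hi
  mid=-2.00389 |R|=1.00390 →lo
  ...
  [-2.00011,-1.99997] ⇒ x*=-2.0000
Interval (-2.0000, 0).

(-2.0000, 0).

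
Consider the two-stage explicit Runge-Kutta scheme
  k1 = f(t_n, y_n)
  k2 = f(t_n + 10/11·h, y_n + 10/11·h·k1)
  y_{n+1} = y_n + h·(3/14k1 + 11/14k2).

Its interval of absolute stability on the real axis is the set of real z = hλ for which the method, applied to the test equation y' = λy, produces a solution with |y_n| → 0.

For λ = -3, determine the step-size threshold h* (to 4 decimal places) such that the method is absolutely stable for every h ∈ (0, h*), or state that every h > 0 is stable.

(-1.4000,0); λ=-3 ⇒ h* = (7/5)/3 = 0.4667.

Set f=λy, z=hλ:
  k1=λy_n ⇒ h·k1=z·y_n;  k2=λ(1+10/11z)y_n ⇒ h·k2=z(1+10/11z)y_n
  y_{n+1}/y_n = 1 + 3/14z + 11/14z(1+10/11z) = 1 + z + 5/7z²
  R(z) = 1 + z + 5/7z².

Need |R(x)|<1, x<0.
x=-1.42: |R|=1.0203
R=1: x+5/7x²=0 ⇒ x=−7/5=-1.4000; min R=1−1/(4·5/7)=0.6500>−1
Confirm numerically:
  x=-1.339: |R|=0.94166 <1
  x=-1.290: |R|=0.89864 <1
  x=-0.868: |R|=0.67016 <1
  x=-0.783: |R|=0.65492 <1
  x=-1.944: |R|=1.75538 >1
  x=-1.874: |R|=1.63448 >1
  x=-1.687: |R|=1.34584 >1
Stable set (-1.4000, 0).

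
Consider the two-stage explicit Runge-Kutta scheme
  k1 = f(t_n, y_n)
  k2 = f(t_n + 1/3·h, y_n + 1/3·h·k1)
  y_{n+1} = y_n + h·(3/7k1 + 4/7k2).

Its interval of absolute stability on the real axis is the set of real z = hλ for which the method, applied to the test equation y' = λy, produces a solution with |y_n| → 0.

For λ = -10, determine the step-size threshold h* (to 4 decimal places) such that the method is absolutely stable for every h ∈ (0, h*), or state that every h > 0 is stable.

Test eqn y'=λy, z=hλ:
  k1=λy_n ⇒ h·k1=z·y_n;  k2=λ(1+1/3z)y_n ⇒ h·k2=z(1+1/3z)y_n
  y_{n+1}/y_n = 1 + 3/7z + 4/7z(1+1/3z) = 1 + z + 4/21z²
  so R(z) = 1 + z + 4/21z².

Boundary: |R(x)|=1, x<0.
x=-1.73: |R|=0.1599
R=1: x+4/21x²=0 ⇒ x=−21/4=-5.2500; min R=1−1/(4·4/21)=-0.3125>−1
Confirm numerically:
  x=-4.924: |R|=0.69424 <1
  x=-4.086: |R|=0.09408 <1
  x=-3.644: |R|=0.11472 <1
  x=-2.489: |R|=0.30898 <1
  x=-5.708: |R|=1.49796 >1
  x=-5.534: |R|=1.29936 >1
  x=-5.432: |R|=1.18831 >1
Stable set (-5.2500, 0).

(-5.2500,0); λ=-10 ⇒ h* = (21/4)/10 = 0.5250.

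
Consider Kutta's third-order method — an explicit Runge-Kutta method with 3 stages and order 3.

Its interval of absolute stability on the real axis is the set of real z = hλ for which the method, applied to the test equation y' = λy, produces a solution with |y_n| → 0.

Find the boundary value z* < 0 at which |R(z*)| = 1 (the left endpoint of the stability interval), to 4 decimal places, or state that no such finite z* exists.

left endpoint -2.5127.

With y'=λy (z=hλ):
  order 3, 3-stage ⇒ R(z)=1+z+z^2/2+z^3/6
  (e.g. R(-1.05)=0.30831, |R|=0.30831)

Need |R(x)|<1, x<0.
x=-1.05: |R|=0.3083
|R(-1.87)|=0.2114 |R(-1.86)|=0.2027 |R(-1.71)|=0.0813
Bisect:
  x_lo=-3.3008 |R|=2.8470  x_hi=-0.1041 |R|=0.9011
  mid=-1.70245 |R|=0.07566 →hi
  mid=-2.50162 |R|=0.98179 →hi
  mid=-2.90120 |R|=1.76260 →lo
  mid=-2.70141 |R|=1.33824 →lo
  mid=-2.60151 |R|=1.15203 →lo
  mid=-2.55156 |R|=1.06497 →lo
  mid=-2.52659 |R|=1.02291 →lo
  ...
  [-2.51293,-2.51274] ⇒ x*=-2.5127
Interval (-2.5127, 0).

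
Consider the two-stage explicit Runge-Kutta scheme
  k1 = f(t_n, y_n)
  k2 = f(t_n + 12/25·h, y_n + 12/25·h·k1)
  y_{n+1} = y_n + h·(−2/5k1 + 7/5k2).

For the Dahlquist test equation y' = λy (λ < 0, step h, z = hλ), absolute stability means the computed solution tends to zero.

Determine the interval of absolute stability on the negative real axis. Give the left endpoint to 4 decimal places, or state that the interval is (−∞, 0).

z∈(-1.4881,0).

Set f=λy, z=hλ:
  k1=λy_n ⇒ h·k1=z·y_n;  k2=λ(1+12/25z)y_n ⇒ h·k2=z(1+12/25z)y_n
  y_{n+1}/y_n = 1 − 2/5z + 7/5z(1+12/25z) = 1 + z + 84/125z²
  ⇒ R(z) = 1 + z + 84/125z².

Need |R(x)|<1, x<0.
x=-0.59: |R|=0.6439
R=1: x+84/125x²=0 ⇒ x=−125/84=-1.4881; min R=1−1/(4·84/125)=0.6280>−1
Confirm numerically:
  x=-1.390: |R|=0.90837 <1
  x=-1.233: |R|=0.78863 <1
  x=-1.066: |R|=0.69763 <1
  x=-0.712: |R|=0.62867 <1
  x=-1.982: |R|=1.65783 >1
  x=-1.958: |R|=1.61829 >1
Stable set (-1.4881, 0).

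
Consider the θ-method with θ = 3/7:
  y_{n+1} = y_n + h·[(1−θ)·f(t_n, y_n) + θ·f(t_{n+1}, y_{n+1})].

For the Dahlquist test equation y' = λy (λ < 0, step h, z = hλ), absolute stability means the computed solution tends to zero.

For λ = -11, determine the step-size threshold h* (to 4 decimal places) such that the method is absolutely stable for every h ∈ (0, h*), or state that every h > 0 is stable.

(-14.0000,0); λ=-11 ⇒ h* = (14)/11 = 1.2727.

Set f=λy, z=hλ:
  y_{n+1} = y_n + z·[4/7·y_n + 3/7·y_{n+1}] ⇒ (1 − 3/7z)y_{n+1} = (1 + 4/7z)y_n
  ⇒ R(z) = (1 + 4/7z)/(1 − 3/7z).

Find x<0 with |R(x)|<1.
x=-1.24: |R|=0.1903
R=−1: 1+4/7x = −1+3/7x ⇒ -1/7x=2 ⇒ x=2/(-1/7)=-14.0000
Confirm numerically:
  x=-13.589: |R|=0.99140 <1
  x=-11.374: |R|=0.93614 <1
  x=-7.805: |R|=0.79632 <1
  x=-6.633: |R|=0.72612 <1
  x=-14.205: |R|=1.00413 >1
  x=-14.142: |R|=1.00287 >1
Stable set (-14.0000, 0).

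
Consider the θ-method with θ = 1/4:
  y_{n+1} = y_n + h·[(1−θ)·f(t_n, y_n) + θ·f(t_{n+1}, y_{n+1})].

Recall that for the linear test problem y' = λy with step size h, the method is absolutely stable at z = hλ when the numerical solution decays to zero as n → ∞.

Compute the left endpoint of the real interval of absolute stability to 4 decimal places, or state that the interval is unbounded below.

left endpoint -4.0000.

Set f=λy, z=hλ:
  y_{n+1} = y_n + z·[3/4·y_n + 1/4·y_{n+1}] ⇒ (1 − 1/4z)y_{n+1} = (1 + 3/4z)y_n
  Hence R(z) = (1 + 3/4z)/(1 − 1/4z).

Solve |R(x)|<1 on ℝ⁻.
x=-0.75: |R|=0.3684
R=−1: 1+3/4x = −1+1/4x ⇒ -1/2x=2 ⇒ x=2/(-1/2)=-4.0000
Confirm numerically:
  x=-3.387: |R|=0.83403 <1
  x=-3.111: |R|=0.74996 <1
  x=-2.564: |R|=0.56246 <1
  x=-2.341: |R|=0.47674 <1
  x=-4.528: |R|=1.12383 >1
  x=-4.157: |R|=1.03849 >1
  x=-4.043: |R|=1.01069 >1
Stable set (-4.0000, 0).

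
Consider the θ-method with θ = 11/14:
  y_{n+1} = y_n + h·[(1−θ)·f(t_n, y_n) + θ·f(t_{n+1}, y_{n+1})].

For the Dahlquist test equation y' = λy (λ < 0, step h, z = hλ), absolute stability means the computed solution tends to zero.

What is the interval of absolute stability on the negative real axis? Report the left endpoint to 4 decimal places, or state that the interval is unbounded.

With y'=λy (z=hλ):
  y_{n+1} = y_n + z·[3/14·y_n + 11/14·y_{n+1}] ⇒ (1 − 11/14z)y_{n+1} = (1 + 3/14z)y_n
  R(z) = (1 + 3/14z)/(1 − 11/14z).

Need |R(x)|<1, x<0.
x=-1.13: |R|=0.4014
x=-2: |R|=0.2222
x=-10: |R|=0.1290
x=-100: |R|=0.2567
θ=11/14≥1/2 ⇒ |1+3/14x|<|1−11/14x| ∀x<0 ⇒ stable on all of ℝ⁻.

unbounded; (−∞, 0).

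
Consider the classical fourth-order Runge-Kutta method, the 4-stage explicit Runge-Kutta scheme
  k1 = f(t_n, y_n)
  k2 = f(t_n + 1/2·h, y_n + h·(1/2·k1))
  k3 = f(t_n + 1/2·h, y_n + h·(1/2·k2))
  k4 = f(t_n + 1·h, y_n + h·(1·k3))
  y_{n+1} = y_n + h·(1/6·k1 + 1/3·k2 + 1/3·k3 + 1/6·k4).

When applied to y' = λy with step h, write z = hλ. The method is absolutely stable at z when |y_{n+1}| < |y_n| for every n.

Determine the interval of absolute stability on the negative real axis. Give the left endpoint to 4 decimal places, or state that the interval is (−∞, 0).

(-2.7853, 0).

Test eqn y'=λy, z=hλ:
  order 4, 4-stage ⇒ R(z)=1+z+z^2/2+z^3/6+z^4/24
  (e.g. R(-0.47)=0.62518, |R|=0.62518)

Need |R(x)|<1, x<0.
x=-0.47: |R|=0.6252
|R(-2.04)|=0.3475 |R(-1.62)|=0.2706 |R(-1)|=0.3750
Bisect:
  x_lo=-3.3267 |R|=2.1740  x_hi=-0.2242 |R|=0.7992
  mid=-1.77544 |R|=0.28191 →hi
  mid=-2.55108 |R|=0.70061 →hi
  mid=-2.93890 |R|=1.25740 →lo
  mid=-2.74499 |R|=0.94092 →hi
  mid=-2.84195 |R|=1.08883 →lo
  mid=-2.79347 |R|=1.01240 →lo
  mid=-2.76923 |R|=0.97605 →hi
  mid=-2.78135 |R|=0.99407 →hi
  mid=-2.78741 |R|=1.00320 →lo
  ...
  [-2.78533,-2.78514] ⇒ x*=-2.7853
So |R|<1 on (-2.7853, 0).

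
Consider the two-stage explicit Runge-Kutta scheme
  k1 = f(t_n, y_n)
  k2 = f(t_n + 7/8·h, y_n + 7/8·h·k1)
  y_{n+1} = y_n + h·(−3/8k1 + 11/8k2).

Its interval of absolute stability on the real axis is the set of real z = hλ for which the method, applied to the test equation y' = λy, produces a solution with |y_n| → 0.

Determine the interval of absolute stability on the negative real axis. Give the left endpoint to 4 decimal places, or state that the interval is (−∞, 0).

z∈(-0.8312,0).

Set f=λy, z=hλ:
  k1=λy_n ⇒ h·k1=z·y_n;  k2=λ(1+7/8z)y_n ⇒ h·k2=z(1+7/8z)y_n
  y_{n+1}/y_n = 1 − 3/8z + 11/8z(1+7/8z) = 1 + z + 77/64z²
  Hence R(z) = 1 + z + 77/64z².

Find x<0 with |R(x)|<1.
x=-0.55: |R|=0.8139
R=1: x+77/64x²=0 ⇒ x=−64/77=-0.8312; min R=1−1/(4·77/64)=0.7922>−1
Confirm numerically:
  x=-0.611: |R|=0.83815 <1
  x=-0.518: |R|=0.80483 <1
  x=-0.371: |R|=0.79460 <1
  x=-0.339: |R|=0.79926 <1
  x=-1.170: |R|=1.47696 >1
  x=-0.893: |R|=1.06643 >1
Stable set (-0.8312, 0).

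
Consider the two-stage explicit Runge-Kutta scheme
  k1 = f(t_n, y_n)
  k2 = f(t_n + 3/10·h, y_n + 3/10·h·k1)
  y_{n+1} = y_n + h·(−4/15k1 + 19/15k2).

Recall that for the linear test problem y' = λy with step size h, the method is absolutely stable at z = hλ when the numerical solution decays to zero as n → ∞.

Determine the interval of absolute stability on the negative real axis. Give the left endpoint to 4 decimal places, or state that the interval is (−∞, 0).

(-2.6316, 0).

Test eqn y'=λy, z=hλ:
  k1=λy_n ⇒ h·k1=z·y_n;  k2=λ(1+3/10z)y_n ⇒ h·k2=z(1+3/10z)y_n
  y_{n+1}/y_n = 1 − 4/15z + 19/15z(1+3/10z) = 1 + z + 19/50z²
  so R(z) = 1 + z + 19/50z².

Need |R(x)|<1, x<0.
x=-0.81: |R|=0.4393
R=1: x+19/50x²=0 ⇒ x=−50/19=-2.6316; min R=1−1/(4·19/50)=0.3421>−1
Confirm numerically:
  x=-2.507: |R|=0.88132 <1
  x=-2.205: |R|=0.64257 <1
  x=-2.077: |R|=0.56229 <1
  x=-1.957: |R|=0.49834 <1
  x=-3.148: |R|=1.61776 >1
  x=-2.903: |R|=1.29942 >1
Stable set (-2.6316, 0).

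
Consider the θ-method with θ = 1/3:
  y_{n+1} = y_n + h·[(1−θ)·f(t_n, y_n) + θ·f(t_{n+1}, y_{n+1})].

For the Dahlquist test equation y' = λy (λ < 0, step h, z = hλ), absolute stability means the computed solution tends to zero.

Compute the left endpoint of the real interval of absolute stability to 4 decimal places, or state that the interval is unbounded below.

z* = -6.0000.

Test eqn y'=λy, z=hλ:
  y_{n+1} = y_n + z·[2/3·y_n + 1/3·y_{n+1}] ⇒ (1 − 1/3z)y_{n+1} = (1 + 2/3z)y_n
  ⇒ R(z) = (1 + 2/3z)/(1 − 1/3z).

Boundary: |R(x)|=1, x<0.
x=-1.03: |R|=0.2333
R=−1: 1+2/3x = −1+1/3x ⇒ -1/3x=2 ⇒ x=2/(-1/3)=-6.0000
Confirm numerically:
  x=-4.733: |R|=0.83616 <1
  x=-3.732: |R|=0.66310 <1
  x=-3.147: |R|=0.53587 <1
  x=-2.844: |R|=0.45996 <1
  x=-6.331: |R|=1.03547 >1
  x=-6.140: |R|=1.01532 >1
Interval (-6.0000, 0).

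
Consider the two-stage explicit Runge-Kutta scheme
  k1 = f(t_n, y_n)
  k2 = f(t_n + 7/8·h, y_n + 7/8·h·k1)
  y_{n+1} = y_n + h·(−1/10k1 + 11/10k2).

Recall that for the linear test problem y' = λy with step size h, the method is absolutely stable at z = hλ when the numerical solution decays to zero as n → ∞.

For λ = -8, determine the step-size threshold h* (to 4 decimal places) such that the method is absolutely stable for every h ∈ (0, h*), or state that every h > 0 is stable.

Set f=λy, z=hλ:
  k1=λy_n ⇒ h·k1=z·y_n;  k2=λ(1+7/8z)y_n ⇒ h·k2=z(1+7/8z)y_n
  y_{n+1}/y_n = 1 − 1/10z + 11/10z(1+7/8z) = 1 + z + 77/80z²
  Hence R(z) = 1 + z + 77/80z².

Boundary: |R(x)|=1, x<0.
x=-0.41: |R|=0.7518
R=1: x+77/80x²=0 ⇒ x=−80/77=-1.0390; min R=1−1/(4·77/80)=0.7403>−1
Confirm numerically:
  x=-0.877: |R|=0.86329 <1
  x=-0.687: |R|=0.76727 <1
  x=-0.492: |R|=0.74099 <1
  x=-1.477: |R|=1.62272 >1
  x=-1.409: |R|=1.50183 >1
  x=-1.104: |R|=1.06911 >1
Interval (-1.0390, 0).

(-1.0390,0); λ=-8 ⇒ h* = (80/77)/8 = 0.1299.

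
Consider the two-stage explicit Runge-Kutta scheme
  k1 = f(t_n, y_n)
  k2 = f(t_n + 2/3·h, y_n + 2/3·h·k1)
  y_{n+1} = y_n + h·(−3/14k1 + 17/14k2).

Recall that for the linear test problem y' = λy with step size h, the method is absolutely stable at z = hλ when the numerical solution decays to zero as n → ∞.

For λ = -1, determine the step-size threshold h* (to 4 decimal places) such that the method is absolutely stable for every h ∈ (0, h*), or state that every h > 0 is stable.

Set f=λy, z=hλ:
  k1=λy_n ⇒ h·k1=z·y_n;  k2=λ(1+2/3z)y_n ⇒ h·k2=z(1+2/3z)y_n
  y_{n+1}/y_n = 1 − 3/14z + 17/14z(1+2/3z) = 1 + z + 17/21z²
  ⇒ R(z) = 1 + z + 17/21z².

Boundary: |R(x)|=1, x<0.
x=-0.82: |R|=0.7243
R=1: x+17/21x²=0 ⇒ x=−21/17=-1.2353; min R=1−1/(4·17/21)=0.6912>−1
Confirm numerically:
  x=-1.078: |R|=0.86273 <1
  x=-0.832: |R|=0.72837 <1
  x=-0.585: |R|=0.69204 <1
  x=-0.569: |R|=0.69309 <1
  x=-1.819: |R|=1.85952 >1
  x=-1.735: |R|=1.70185 >1
Stable set (-1.2353, 0).

(-1.2353,0); λ=-1 ⇒ h* = (21/17)/1 = 1.2353.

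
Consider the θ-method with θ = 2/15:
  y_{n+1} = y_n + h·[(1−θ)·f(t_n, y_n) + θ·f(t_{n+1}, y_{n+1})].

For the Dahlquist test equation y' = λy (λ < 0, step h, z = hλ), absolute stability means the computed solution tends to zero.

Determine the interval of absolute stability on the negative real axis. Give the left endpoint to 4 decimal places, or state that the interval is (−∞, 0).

Test eqn y'=λy, z=hλ:
  y_{n+1} = y_n + z·[13/15·y_n + 2/15·y_{n+1}] ⇒ (1 − 2/15z)y_{n+1} = (1 + 13/15z)y_n
  so R(z) = (1 + 13/15z)/(1 − 2/15z).

Solve |R(x)|<1 on ℝ⁻.
x=-0.43: |R|=0.5933
R=−1: 1+13/15x = −1+2/15x ⇒ -11/15x=2 ⇒ x=2/(-11/15)=-2.7273
Confirm numerically:
  x=-2.243: |R|=0.72662 <1
  x=-2.207: |R|=0.70521 <1
  x=-1.268: |R|=0.08463 <1
  x=-1.119: |R|=0.02628 <1
  x=-3.174: |R|=1.23019 >1
  x=-3.131: |R|=1.20887 >1
Interval (-2.7273, 0).

(-2.7273, 0).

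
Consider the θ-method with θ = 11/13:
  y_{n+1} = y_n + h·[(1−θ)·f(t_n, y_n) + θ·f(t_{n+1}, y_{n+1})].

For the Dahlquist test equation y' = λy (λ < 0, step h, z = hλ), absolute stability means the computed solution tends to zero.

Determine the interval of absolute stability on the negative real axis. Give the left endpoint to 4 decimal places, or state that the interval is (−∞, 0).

On y'=λy, z=hλ:
  y_{n+1} = y_n + z·[2/13·y_n + 11/13·y_{n+1}] ⇒ (1 − 11/13z)y_{n+1} = (1 + 2/13z)y_n
  so R(z) = (1 + 2/13z)/(1 − 11/13z).

Boundary: |R(x)|=1, x<0.
x=-1.25: |R|=0.3925
x=-2: |R|=0.2571
x=-10: |R|=0.0569
x=-100: |R|=0.1680
θ=11/13≥1/2 ⇒ |1+2/13x|<|1−11/13x| ∀x<0 ⇒ interval (−∞,0).

unbounded; (−∞, 0).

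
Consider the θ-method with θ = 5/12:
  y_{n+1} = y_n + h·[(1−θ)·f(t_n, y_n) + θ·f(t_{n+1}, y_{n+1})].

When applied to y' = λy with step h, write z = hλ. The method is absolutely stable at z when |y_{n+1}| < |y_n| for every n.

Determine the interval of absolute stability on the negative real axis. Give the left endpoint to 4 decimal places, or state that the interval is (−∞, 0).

(-12.0000, 0).

On y'=λy, z=hλ:
  y_{n+1} = y_n + z·[7/12·y_n + 5/12·y_{n+1}] ⇒ (1 − 5/12z)y_{n+1} = (1 + 7/12z)y_n
  Hence R(z) = (1 + 7/12z)/(1 − 5/12z).

Solve |R(x)|<1 on ℝ⁻.
x=-0.87: |R|=0.3615
R=−1: 1+7/12x = −1+5/12x ⇒ -1/6x=2 ⇒ x=2/(-1/6)=-12.0000
Confirm numerically:
  x=-7.369: |R|=0.81038 <1
  x=-6.853: |R|=0.77750 <1
  x=-5.909: |R|=0.70678 <1
  x=-12.442: |R|=1.01191 >1
  x=-12.421: |R|=1.01136 >1
  x=-12.059: |R|=1.00163 >1
Interval (-12.0000, 0).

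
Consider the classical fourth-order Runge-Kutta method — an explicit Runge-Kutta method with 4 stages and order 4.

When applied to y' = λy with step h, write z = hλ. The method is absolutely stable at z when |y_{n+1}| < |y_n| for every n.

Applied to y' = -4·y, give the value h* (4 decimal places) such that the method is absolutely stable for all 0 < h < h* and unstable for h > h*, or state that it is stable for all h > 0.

Test eqn y'=λy, z=hλ:
  order 4, 4-stage ⇒ R(z)=1+z+z^2/2+z^3/6+z^4/24
  (e.g. R(-0.44)=0.64416, |R|=0.64416)

Need |R(x)|<1, x<0.
x=-0.44: |R|=0.6442
|R(-2.01)|=0.3367 |R(-1.99)|=0.3300 |R(-1.44)|=0.2783
Bisect:
  x_lo=-3.1822 |R|=1.7829  x_hi=-0.1198 |R|=0.8871
  mid=-1.65101 |R|=0.27143 →hi
  mid=-2.41659 |R|=0.57228 →hi
  mid=-2.79938 |R|=1.02145 →lo
  mid=-2.60799 |R|=0.76397 →hi
  mid=-2.70369 |R|=0.88377 →hi
  mid=-2.75154 |R|=0.95028 →hi
  mid=-2.77546 |R|=0.98527 →hi
  mid=-2.78742 |R|=1.00321 →lo
  mid=-2.78144 |R|=0.99421 →hi
  mid=-2.78443 |R|=0.99870 →hi
  ...
  [-2.78537,-2.78518] ⇒ x*=-2.7853
Stable set (-2.7853, 0).

(-2.7853,0); λ=-4 ⇒ h* = 0.6963.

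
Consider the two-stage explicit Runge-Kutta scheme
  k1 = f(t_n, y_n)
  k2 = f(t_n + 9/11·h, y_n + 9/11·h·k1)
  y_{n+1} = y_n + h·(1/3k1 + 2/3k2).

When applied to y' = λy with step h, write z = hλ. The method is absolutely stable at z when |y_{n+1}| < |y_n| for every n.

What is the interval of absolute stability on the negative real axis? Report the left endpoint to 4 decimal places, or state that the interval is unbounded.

Set f=λy, z=hλ:
  k1=λy_n ⇒ h·k1=z·y_n;  k2=λ(1+9/11z)y_n ⇒ h·k2=z(1+9/11z)y_n
  y_{n+1}/y_n = 1 + 1/3z + 2/3z(1+9/11z) = 1 + z + 6/11z²
  ⇒ R(z) = 1 + z + 6/11z².

Find x<0 with |R(x)|<1.
x=-0.68: |R|=0.5722
R=1: x+6/11x²=0 ⇒ x=−11/6=-1.8333; min R=1−1/(4·6/11)=0.5417>−1
Confirm numerically:
  x=-1.480: |R|=0.71476 <1
  x=-1.341: |R|=0.63988 <1
  x=-1.116: |R|=0.56334 <1
  x=-0.944: |R|=0.54207 <1
  x=-2.389: |R|=1.72408 >1
  x=-2.219: |R|=1.46680 >1
Stable set (-1.8333, 0).

z∈(-1.8333,0).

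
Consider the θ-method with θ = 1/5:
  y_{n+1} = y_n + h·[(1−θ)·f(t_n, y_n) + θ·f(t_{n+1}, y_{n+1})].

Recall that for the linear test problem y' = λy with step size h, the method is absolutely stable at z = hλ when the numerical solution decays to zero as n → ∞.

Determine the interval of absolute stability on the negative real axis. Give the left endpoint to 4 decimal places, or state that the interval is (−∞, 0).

z∈(-3.3333,0).

On y'=λy, z=hλ:
  y_{n+1} = y_n + z·[4/5·y_n + 1/5·y_{n+1}] ⇒ (1 − 1/5z)y_{n+1} = (1 + 4/5z)y_n
  so R(z) = (1 + 4/5z)/(1 − 1/5z).

Need |R(x)|<1, x<0.
x=-1.3: |R|=0.0317
R=−1: 1+4/5x = −1+1/5x ⇒ -3/5x=2 ⇒ x=2/(-3/5)=-3.3333
Confirm numerically:
  x=-2.874: |R|=0.82499 <1
  x=-2.397: |R|=0.62025 <1
  x=-1.570: |R|=0.19482 <1
  x=-3.827: |R|=1.16778 >1
  x=-3.824: |R|=1.16682 >1
  x=-3.578: |R|=1.08557 >1
Interval (-3.3333, 0).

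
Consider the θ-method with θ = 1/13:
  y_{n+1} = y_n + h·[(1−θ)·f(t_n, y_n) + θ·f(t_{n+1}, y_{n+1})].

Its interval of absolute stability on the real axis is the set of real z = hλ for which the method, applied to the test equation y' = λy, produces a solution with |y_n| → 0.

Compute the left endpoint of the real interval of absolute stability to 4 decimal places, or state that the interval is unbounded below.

z* = -2.3636.

With y'=λy (z=hλ):
  y_{n+1} = y_n + z·[12/13·y_n + 1/13·y_{n+1}] ⇒ (1 − 1/13z)y_{n+1} = (1 + 12/13z)y_n
  so R(z) = (1 + 12/13z)/(1 − 1/13z).

Need |R(x)|<1, x<0.
x=-0.87: |R|=0.1846
R=−1: 1+12/13x = −1+1/13x ⇒ -11/13x=2 ⇒ x=2/(-11/13)=-2.3636
Confirm numerically:
  x=-2.253: |R|=0.92021 <1
  x=-1.707: |R|=0.50887 <1
  x=-1.455: |R|=0.30854 <1
  x=-1.292: |R|=0.17520 <1
  x=-2.843: |R|=1.33283 >1
  x=-2.699: |R|=1.23498 >1
  x=-2.387: |R|=1.01670 >1
So |R|<1 on (-2.3636, 0).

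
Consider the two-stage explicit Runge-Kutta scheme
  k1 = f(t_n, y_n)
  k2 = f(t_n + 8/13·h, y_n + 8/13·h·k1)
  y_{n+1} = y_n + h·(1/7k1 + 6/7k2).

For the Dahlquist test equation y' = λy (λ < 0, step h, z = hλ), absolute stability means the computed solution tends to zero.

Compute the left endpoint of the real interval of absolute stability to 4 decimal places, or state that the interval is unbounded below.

Set f=λy, z=hλ:
  k1=λy_n ⇒ h·k1=z·y_n;  k2=λ(1+8/13z)y_n ⇒ h·k2=z(1+8/13z)y_n
  y_{n+1}/y_n = 1 + 1/7z + 6/7z(1+8/13z) = 1 + z + 48/91z²
  ⇒ R(z) = 1 + z + 48/91z².

Find x<0 with |R(x)|<1.
x=-1.41: |R|=0.6387
R=1: x+48/91x²=0 ⇒ x=−91/48=-1.8958; min R=1−1/(4·48/91)=0.5260>−1
Confirm numerically:
  x=-1.790: |R|=0.90007 <1
  x=-1.394: |R|=0.63100 <1
  x=-1.166: |R|=0.55113 <1
  x=-1.129: |R|=0.54334 <1
  x=-2.347: |R|=1.55853 >1
  x=-2.161: |R|=1.30226 >1
  x=-2.078: |R|=1.19967 >1
Interval (-1.8958, 0).

z* = -1.8958.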